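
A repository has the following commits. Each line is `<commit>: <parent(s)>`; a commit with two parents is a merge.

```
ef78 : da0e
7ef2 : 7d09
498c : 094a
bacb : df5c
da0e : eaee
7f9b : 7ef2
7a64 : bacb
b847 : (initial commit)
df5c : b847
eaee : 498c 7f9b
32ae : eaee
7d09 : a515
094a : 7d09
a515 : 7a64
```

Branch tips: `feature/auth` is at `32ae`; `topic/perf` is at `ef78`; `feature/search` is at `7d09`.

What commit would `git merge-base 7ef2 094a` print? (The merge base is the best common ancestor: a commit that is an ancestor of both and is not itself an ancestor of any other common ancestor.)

Ancestors of 7ef2: {7a64, 7d09, 7ef2, a515, b847, bacb, df5c}.
Ancestors of 094a: {094a, 7a64, 7d09, a515, b847, bacb, df5c}.
Common ancestors: {7a64, 7d09, a515, b847, bacb, df5c}.
Among these, 7d09 is not an ancestor of any other common ancestor — it is the merge base.

7d09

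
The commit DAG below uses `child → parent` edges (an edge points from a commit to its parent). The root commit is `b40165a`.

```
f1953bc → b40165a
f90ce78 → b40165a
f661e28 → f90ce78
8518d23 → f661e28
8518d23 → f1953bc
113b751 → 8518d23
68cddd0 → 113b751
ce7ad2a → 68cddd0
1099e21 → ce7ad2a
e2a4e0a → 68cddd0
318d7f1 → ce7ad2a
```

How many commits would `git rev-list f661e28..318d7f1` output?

Reachable from 318d7f1: {113b751, 318d7f1, 68cddd0, 8518d23, b40165a, ce7ad2a, f1953bc, f661e28, f90ce78}.
Reachable from f661e28: {b40165a, f661e28, f90ce78}.
In 318d7f1's history but not f661e28's: {113b751, 318d7f1, 68cddd0, 8518d23, ce7ad2a, f1953bc} — 6 commits.

6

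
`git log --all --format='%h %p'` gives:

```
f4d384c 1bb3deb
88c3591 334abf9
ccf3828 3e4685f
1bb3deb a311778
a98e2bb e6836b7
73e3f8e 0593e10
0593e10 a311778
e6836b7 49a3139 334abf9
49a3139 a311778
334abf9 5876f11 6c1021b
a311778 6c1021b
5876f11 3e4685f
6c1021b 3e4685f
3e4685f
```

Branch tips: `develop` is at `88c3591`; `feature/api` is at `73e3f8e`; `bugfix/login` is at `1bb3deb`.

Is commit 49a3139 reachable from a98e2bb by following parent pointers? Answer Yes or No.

Ancestors of a98e2bb (commits reachable by following parents): {334abf9, 3e4685f, 49a3139, 5876f11, 6c1021b, a311778, a98e2bb, e6836b7}.
49a3139 is in that set, so it is an ancestor of a98e2bb.

Yes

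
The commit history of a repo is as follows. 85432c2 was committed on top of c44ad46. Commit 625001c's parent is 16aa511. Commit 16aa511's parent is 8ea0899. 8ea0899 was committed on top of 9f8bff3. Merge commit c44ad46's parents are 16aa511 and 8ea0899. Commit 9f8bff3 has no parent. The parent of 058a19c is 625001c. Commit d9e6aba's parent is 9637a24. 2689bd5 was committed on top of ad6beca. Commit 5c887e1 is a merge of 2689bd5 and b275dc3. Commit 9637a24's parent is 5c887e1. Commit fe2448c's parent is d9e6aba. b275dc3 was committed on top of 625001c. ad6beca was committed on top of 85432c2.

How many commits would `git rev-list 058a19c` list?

5

Walking parent pointers from 058a19c: reachable set = {058a19c, 16aa511, 625001c, 8ea0899, 9f8bff3}.
That is 5 commits.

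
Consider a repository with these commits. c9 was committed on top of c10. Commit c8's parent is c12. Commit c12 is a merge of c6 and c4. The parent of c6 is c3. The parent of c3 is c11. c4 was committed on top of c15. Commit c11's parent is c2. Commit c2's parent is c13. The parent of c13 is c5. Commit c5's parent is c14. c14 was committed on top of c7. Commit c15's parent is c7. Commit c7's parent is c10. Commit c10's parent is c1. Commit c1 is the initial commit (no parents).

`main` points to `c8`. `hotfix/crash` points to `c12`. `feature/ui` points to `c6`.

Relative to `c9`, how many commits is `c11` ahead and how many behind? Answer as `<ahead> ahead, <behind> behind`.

6 ahead, 1 behind

Reachable from c11: {c1, c10, c11, c13, c14, c2, c5, c7}.
Reachable from c9: {c1, c10, c9}.
Only in c11's history (ahead): {c11, c13, c14, c2, c5, c7} — 6.
Only in c9's history (behind): {c9} — 1.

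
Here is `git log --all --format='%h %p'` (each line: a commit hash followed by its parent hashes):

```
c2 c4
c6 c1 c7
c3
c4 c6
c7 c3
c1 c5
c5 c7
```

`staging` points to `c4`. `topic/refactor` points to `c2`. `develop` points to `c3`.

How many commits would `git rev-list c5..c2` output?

Reachable from c2: {c1, c2, c3, c4, c5, c6, c7}.
Reachable from c5: {c3, c5, c7}.
In c2's history but not c5's: {c1, c2, c4, c6} — 4 commits.

4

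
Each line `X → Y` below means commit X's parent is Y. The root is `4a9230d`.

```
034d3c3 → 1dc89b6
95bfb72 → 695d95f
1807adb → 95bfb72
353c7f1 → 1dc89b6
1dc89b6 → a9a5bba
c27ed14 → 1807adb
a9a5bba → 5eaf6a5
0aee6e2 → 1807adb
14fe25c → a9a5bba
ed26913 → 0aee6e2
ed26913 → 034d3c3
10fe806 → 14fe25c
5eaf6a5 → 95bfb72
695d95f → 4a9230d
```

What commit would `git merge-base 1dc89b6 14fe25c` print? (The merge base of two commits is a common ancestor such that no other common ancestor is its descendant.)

Ancestors of 1dc89b6: {1dc89b6, 4a9230d, 5eaf6a5, 695d95f, 95bfb72, a9a5bba}.
Ancestors of 14fe25c: {14fe25c, 4a9230d, 5eaf6a5, 695d95f, 95bfb72, a9a5bba}.
Common ancestors: {4a9230d, 5eaf6a5, 695d95f, 95bfb72, a9a5bba}.
Among these, a9a5bba is not an ancestor of any other common ancestor — it is the merge base.

a9a5bba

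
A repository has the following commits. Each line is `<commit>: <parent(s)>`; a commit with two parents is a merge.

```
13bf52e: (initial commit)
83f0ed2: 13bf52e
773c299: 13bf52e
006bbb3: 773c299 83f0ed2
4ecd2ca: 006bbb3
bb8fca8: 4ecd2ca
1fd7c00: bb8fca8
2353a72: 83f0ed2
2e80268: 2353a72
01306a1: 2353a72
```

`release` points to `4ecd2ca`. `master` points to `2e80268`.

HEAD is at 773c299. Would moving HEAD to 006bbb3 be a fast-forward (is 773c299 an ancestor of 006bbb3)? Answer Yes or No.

A fast-forward from 773c299 to 006bbb3 is possible iff 773c299 is an ancestor of 006bbb3.
Ancestors of 006bbb3: {006bbb3, 13bf52e, 773c299, 83f0ed2}.
773c299 is among them, so fast-forward is possible.

Yes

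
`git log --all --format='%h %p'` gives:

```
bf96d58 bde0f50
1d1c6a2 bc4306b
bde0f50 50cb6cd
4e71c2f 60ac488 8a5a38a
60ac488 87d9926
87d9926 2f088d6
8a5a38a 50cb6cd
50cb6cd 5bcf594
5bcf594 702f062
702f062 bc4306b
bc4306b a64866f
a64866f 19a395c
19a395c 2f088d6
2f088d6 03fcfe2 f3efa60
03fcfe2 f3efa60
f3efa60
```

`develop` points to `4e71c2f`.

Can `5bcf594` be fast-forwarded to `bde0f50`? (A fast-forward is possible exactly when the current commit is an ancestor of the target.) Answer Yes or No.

A fast-forward from 5bcf594 to bde0f50 is possible iff 5bcf594 is an ancestor of bde0f50.
Ancestors of bde0f50: {03fcfe2, 19a395c, 2f088d6, 50cb6cd, 5bcf594, 702f062, a64866f, bc4306b, bde0f50, f3efa60}.
5bcf594 is among them, so fast-forward is possible.

Yes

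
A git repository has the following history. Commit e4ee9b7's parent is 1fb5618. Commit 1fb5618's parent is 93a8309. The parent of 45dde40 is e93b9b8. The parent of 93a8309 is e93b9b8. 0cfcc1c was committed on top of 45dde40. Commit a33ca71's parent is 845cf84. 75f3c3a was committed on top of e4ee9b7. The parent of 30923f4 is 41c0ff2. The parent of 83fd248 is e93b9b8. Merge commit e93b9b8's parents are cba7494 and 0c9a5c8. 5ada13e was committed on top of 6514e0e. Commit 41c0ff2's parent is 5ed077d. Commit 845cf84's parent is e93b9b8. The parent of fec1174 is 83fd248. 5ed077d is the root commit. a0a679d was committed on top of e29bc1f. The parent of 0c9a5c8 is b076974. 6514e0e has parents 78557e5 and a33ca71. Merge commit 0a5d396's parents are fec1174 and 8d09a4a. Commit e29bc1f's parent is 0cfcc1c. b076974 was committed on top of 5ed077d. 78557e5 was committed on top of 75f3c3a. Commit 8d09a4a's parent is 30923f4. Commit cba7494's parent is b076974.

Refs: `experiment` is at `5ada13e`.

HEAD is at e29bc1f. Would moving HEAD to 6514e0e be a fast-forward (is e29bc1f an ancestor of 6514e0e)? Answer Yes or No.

A fast-forward from e29bc1f to 6514e0e is possible iff e29bc1f is an ancestor of 6514e0e.
Ancestors of 6514e0e: {0c9a5c8, 1fb5618, 5ed077d, 6514e0e, 75f3c3a, 78557e5, 845cf84, 93a8309, a33ca71, b076974, cba7494, e4ee9b7, e93b9b8}.
e29bc1f is not among them, so fast-forward is not possible.

No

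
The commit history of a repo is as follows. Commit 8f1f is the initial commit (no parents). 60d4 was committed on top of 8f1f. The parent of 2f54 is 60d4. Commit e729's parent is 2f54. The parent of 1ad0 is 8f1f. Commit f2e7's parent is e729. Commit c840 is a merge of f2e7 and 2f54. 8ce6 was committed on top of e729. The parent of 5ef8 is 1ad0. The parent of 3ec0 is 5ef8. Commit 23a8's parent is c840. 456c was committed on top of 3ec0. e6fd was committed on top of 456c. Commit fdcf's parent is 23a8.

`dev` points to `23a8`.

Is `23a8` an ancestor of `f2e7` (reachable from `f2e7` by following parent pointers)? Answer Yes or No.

No

Ancestors of f2e7: {2f54, 60d4, 8f1f, e729, f2e7}.
23a8 is not in that set, so it is not an ancestor of f2e7.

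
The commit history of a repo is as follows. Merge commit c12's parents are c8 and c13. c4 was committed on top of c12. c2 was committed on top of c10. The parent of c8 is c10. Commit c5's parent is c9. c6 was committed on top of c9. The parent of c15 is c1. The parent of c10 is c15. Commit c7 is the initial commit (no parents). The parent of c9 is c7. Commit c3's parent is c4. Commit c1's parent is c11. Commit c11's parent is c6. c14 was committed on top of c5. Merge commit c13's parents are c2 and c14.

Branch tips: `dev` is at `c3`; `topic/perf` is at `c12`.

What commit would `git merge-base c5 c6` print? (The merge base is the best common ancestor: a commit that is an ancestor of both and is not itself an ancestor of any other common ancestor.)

Ancestors of c5: {c5, c7, c9}.
Ancestors of c6: {c6, c7, c9}.
Common ancestors: {c7, c9}.
Among these, c9 is not an ancestor of any other common ancestor — it is the merge base.

c9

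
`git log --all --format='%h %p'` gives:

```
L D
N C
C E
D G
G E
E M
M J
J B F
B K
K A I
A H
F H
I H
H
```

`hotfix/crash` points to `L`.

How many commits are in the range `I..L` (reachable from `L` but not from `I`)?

10

Reachable from L: {A, B, D, E, F, G, H, I, J, K, L, M}.
Reachable from I: {H, I}.
In L's history but not I's: {A, B, D, E, F, G, J, K, L, M} — 10 commits.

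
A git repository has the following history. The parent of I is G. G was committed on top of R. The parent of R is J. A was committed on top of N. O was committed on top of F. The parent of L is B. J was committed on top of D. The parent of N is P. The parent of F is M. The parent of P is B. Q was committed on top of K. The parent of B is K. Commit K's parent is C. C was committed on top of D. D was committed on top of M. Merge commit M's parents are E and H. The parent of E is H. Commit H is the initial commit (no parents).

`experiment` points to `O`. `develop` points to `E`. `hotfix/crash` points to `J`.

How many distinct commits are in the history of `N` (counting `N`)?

9

Walking parent pointers from N: reachable set = {B, C, D, E, H, K, M, N, P}.
That is 9 commits.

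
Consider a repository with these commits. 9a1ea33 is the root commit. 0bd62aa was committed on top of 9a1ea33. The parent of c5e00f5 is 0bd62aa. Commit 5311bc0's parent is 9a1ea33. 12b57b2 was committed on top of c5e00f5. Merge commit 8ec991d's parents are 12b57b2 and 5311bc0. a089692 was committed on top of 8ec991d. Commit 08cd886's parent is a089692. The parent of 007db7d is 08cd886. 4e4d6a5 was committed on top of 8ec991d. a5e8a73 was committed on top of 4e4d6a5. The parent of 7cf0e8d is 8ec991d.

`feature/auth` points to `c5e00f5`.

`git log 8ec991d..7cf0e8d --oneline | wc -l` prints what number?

1

Reachable from 7cf0e8d: {0bd62aa, 12b57b2, 5311bc0, 7cf0e8d, 8ec991d, 9a1ea33, c5e00f5}.
Reachable from 8ec991d: {0bd62aa, 12b57b2, 5311bc0, 8ec991d, 9a1ea33, c5e00f5}.
In 7cf0e8d's history but not 8ec991d's: {7cf0e8d} — 1 commit.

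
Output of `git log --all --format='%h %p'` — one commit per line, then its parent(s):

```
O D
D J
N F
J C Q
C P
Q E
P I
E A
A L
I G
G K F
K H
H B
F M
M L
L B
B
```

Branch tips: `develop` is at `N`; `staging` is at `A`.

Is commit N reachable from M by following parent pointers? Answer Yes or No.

Ancestors of M: {B, L, M}.
N is not in that set, so it is not an ancestor of M.

No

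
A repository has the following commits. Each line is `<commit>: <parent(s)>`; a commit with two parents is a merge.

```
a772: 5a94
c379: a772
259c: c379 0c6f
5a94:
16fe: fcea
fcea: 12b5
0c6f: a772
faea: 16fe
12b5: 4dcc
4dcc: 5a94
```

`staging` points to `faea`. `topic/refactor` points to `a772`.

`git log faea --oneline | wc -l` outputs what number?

Walking parent pointers from faea: reachable set = {12b5, 16fe, 4dcc, 5a94, faea, fcea}.
That is 6 commits.

6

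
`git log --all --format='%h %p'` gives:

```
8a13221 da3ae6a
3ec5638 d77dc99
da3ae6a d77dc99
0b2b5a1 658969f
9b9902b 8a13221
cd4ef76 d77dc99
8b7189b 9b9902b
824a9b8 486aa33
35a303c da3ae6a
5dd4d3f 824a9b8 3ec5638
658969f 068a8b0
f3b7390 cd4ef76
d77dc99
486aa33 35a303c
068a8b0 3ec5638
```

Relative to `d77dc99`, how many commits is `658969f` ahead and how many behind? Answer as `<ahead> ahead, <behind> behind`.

Reachable from 658969f: {068a8b0, 3ec5638, 658969f, d77dc99}.
Reachable from d77dc99: {d77dc99}.
Only in 658969f's history (ahead): {068a8b0, 3ec5638, 658969f} — 3.
Only in d77dc99's history (behind): {} — 0.

3 ahead, 0 behind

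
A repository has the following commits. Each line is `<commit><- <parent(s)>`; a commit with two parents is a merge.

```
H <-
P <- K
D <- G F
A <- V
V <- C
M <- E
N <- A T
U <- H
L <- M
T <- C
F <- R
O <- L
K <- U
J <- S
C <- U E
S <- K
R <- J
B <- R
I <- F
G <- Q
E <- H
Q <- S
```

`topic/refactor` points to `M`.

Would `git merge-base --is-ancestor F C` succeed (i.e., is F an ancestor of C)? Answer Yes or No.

Ancestors of C: {C, E, H, U}.
F is not in that set, so it is not an ancestor of C.

No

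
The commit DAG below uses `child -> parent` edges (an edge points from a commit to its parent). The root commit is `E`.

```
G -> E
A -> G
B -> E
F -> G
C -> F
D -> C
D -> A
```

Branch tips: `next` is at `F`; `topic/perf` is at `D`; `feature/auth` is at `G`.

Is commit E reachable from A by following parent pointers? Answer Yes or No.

Ancestors of A (commits reachable by following parents): {A, E, G}.
E is in that set, so it is an ancestor of A.

Yes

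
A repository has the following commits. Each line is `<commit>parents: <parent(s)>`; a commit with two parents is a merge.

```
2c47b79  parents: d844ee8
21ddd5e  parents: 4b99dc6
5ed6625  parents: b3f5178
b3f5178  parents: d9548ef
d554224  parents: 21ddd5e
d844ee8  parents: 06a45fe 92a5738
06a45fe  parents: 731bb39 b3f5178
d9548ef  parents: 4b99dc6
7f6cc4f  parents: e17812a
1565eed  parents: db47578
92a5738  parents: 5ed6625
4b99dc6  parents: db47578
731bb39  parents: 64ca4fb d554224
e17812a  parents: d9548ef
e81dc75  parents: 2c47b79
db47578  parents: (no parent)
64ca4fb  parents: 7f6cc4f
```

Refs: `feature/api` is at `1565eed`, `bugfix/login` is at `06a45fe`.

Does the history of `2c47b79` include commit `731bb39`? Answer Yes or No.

Ancestors of 2c47b79 (commits reachable by following parents): {06a45fe, 21ddd5e, 2c47b79, 4b99dc6, 5ed6625, 64ca4fb, 731bb39, 7f6cc4f, 92a5738, b3f5178, d554224, d844ee8, d9548ef, db47578, e17812a}.
731bb39 is in that set, so it is an ancestor of 2c47b79.

Yes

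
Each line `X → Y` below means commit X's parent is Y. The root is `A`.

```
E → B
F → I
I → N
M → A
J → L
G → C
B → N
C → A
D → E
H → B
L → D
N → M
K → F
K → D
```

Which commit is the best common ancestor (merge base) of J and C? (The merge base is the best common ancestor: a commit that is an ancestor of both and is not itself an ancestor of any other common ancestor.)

Ancestors of J: {A, B, D, E, J, L, M, N}.
Ancestors of C: {A, C}.
Common ancestors: {A}.
The only common ancestor is A, so it is the merge base.

A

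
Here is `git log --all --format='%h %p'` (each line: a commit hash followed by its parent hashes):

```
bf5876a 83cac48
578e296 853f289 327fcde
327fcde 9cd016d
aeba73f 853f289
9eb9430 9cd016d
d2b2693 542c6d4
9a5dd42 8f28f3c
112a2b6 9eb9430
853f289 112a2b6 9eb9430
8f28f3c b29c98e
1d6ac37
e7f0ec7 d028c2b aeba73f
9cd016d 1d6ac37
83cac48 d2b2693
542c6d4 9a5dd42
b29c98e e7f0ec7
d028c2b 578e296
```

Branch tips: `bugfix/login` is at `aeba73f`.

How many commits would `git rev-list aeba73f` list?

6

Walking parent pointers from aeba73f: reachable set = {112a2b6, 1d6ac37, 853f289, 9cd016d, 9eb9430, aeba73f}.
That is 6 commits.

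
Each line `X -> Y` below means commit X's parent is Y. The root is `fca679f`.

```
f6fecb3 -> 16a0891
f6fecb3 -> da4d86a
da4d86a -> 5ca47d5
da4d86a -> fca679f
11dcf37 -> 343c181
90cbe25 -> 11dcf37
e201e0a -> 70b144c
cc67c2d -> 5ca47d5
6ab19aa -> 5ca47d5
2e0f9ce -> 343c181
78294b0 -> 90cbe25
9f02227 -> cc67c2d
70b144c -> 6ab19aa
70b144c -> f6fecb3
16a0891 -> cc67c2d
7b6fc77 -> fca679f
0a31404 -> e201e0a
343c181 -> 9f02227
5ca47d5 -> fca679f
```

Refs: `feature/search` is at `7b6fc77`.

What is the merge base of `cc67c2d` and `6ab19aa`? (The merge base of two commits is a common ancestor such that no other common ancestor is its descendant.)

Ancestors of cc67c2d: {5ca47d5, cc67c2d, fca679f}.
Ancestors of 6ab19aa: {5ca47d5, 6ab19aa, fca679f}.
Common ancestors: {5ca47d5, fca679f}.
Among these, 5ca47d5 is not an ancestor of any other common ancestor — it is the merge base.

5ca47d5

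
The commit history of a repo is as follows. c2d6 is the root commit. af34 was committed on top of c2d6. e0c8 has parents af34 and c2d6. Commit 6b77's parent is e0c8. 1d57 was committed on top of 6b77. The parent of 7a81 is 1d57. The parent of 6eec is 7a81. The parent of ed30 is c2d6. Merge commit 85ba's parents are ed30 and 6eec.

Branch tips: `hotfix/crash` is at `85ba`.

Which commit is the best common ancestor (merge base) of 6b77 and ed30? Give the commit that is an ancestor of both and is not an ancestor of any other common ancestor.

Ancestors of 6b77: {6b77, af34, c2d6, e0c8}.
Ancestors of ed30: {c2d6, ed30}.
Common ancestors: {c2d6}.
The only common ancestor is c2d6, so it is the merge base.

c2d6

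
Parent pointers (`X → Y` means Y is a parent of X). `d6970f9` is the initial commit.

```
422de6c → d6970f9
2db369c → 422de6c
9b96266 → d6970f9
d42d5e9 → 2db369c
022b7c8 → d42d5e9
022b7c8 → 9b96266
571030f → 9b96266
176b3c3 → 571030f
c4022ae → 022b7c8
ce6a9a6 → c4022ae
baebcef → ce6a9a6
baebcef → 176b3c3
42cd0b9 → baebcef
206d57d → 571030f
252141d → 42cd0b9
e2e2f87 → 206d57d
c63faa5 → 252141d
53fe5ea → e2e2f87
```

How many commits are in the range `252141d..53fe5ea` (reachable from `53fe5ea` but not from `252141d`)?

Reachable from 53fe5ea: {206d57d, 53fe5ea, 571030f, 9b96266, d6970f9, e2e2f87}.
Reachable from 252141d: {022b7c8, 176b3c3, 252141d, 2db369c, 422de6c, 42cd0b9, 571030f, 9b96266, baebcef, c4022ae, ce6a9a6, d42d5e9, d6970f9}.
In 53fe5ea's history but not 252141d's: {206d57d, 53fe5ea, e2e2f87} — 3 commits.

3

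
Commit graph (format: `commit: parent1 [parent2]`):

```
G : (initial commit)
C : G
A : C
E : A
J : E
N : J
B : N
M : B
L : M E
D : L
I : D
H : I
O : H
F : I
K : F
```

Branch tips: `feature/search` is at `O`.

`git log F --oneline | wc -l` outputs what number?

Walking parent pointers from F: reachable set = {A, B, C, D, E, F, G, I, J, L, M, N}.
That is 12 commits.

12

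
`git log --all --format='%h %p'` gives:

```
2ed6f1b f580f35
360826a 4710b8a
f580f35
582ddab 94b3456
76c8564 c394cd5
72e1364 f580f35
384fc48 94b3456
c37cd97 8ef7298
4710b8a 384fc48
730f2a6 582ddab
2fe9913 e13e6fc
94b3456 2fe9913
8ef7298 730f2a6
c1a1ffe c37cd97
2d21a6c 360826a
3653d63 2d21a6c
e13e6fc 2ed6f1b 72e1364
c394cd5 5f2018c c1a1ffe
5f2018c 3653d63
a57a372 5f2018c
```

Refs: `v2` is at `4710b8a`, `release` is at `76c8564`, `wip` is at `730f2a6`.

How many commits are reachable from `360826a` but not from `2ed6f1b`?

Reachable from 360826a: {2ed6f1b, 2fe9913, 360826a, 384fc48, 4710b8a, 72e1364, 94b3456, e13e6fc, f580f35}.
Reachable from 2ed6f1b: {2ed6f1b, f580f35}.
In 360826a's history but not 2ed6f1b's: {2fe9913, 360826a, 384fc48, 4710b8a, 72e1364, 94b3456, e13e6fc} — 7 commits.

7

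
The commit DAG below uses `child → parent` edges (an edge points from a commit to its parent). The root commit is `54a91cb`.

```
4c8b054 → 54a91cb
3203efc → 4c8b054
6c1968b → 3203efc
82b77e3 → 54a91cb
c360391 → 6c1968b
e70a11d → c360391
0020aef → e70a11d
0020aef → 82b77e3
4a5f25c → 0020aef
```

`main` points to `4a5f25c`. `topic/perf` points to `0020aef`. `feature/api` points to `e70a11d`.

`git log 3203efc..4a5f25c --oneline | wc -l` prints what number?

6

Reachable from 4a5f25c: {0020aef, 3203efc, 4a5f25c, 4c8b054, 54a91cb, 6c1968b, 82b77e3, c360391, e70a11d}.
Reachable from 3203efc: {3203efc, 4c8b054, 54a91cb}.
In 4a5f25c's history but not 3203efc's: {0020aef, 4a5f25c, 6c1968b, 82b77e3, c360391, e70a11d} — 6 commits.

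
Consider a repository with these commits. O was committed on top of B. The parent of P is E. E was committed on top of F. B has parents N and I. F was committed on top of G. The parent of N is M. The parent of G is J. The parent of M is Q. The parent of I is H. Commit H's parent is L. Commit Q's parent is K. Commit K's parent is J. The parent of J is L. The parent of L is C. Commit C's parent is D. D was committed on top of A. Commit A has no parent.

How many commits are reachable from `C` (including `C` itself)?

3

Walking parent pointers from C: reachable set = {A, C, D}.
That is 3 commits.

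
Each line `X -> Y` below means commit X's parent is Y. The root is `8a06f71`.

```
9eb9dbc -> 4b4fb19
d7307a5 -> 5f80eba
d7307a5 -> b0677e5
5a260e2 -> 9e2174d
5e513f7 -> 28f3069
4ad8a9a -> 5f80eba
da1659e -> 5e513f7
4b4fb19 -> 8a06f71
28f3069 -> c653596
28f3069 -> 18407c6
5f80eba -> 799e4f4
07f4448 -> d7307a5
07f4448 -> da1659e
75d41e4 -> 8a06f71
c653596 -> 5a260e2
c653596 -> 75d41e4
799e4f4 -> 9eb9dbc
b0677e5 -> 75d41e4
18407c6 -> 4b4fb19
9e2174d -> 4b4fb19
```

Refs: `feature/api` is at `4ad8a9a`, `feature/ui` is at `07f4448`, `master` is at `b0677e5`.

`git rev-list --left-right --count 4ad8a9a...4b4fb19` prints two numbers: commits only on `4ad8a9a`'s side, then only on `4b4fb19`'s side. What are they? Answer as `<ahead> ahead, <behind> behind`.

4 ahead, 0 behind

Reachable from 4ad8a9a: {4ad8a9a, 4b4fb19, 5f80eba, 799e4f4, 8a06f71, 9eb9dbc}.
Reachable from 4b4fb19: {4b4fb19, 8a06f71}.
Only in 4ad8a9a's history (ahead): {4ad8a9a, 5f80eba, 799e4f4, 9eb9dbc} — 4.
Only in 4b4fb19's history (behind): {} — 0.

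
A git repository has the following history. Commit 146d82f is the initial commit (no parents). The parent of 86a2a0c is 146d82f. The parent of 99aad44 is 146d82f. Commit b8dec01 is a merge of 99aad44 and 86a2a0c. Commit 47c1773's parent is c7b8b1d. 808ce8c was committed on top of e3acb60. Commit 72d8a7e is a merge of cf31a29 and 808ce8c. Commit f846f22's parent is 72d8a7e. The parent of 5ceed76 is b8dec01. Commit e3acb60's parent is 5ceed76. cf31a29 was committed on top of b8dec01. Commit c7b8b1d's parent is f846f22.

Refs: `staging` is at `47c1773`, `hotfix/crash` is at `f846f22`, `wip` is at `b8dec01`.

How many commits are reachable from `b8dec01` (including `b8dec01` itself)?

Walking parent pointers from b8dec01: reachable set = {146d82f, 86a2a0c, 99aad44, b8dec01}.
That is 4 commits.

4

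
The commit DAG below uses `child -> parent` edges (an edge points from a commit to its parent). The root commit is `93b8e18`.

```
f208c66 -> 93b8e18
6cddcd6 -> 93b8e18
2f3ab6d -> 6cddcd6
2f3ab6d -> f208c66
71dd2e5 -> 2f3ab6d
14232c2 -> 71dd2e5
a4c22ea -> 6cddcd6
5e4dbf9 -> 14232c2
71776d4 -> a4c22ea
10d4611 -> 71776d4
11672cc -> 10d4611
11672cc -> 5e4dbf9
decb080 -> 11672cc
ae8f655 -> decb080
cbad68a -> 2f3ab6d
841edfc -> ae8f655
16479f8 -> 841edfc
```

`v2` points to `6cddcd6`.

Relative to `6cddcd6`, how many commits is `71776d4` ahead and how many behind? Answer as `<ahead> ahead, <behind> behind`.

2 ahead, 0 behind

Reachable from 71776d4: {6cddcd6, 71776d4, 93b8e18, a4c22ea}.
Reachable from 6cddcd6: {6cddcd6, 93b8e18}.
Only in 71776d4's history (ahead): {71776d4, a4c22ea} — 2.
Only in 6cddcd6's history (behind): {} — 0.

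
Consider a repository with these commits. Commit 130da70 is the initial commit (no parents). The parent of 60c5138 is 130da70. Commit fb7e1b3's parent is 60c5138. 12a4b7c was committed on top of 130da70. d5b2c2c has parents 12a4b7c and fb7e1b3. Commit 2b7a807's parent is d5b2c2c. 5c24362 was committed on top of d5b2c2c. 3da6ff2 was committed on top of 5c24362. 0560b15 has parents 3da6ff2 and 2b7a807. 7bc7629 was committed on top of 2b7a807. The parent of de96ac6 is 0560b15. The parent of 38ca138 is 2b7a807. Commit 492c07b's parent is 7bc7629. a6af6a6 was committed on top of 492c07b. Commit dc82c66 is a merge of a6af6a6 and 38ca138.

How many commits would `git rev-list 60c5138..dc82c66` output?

Reachable from dc82c66: {12a4b7c, 130da70, 2b7a807, 38ca138, 492c07b, 60c5138, 7bc7629, a6af6a6, d5b2c2c, dc82c66, fb7e1b3}.
Reachable from 60c5138: {130da70, 60c5138}.
In dc82c66's history but not 60c5138's: {12a4b7c, 2b7a807, 38ca138, 492c07b, 7bc7629, a6af6a6, d5b2c2c, dc82c66, fb7e1b3} — 9 commits.

9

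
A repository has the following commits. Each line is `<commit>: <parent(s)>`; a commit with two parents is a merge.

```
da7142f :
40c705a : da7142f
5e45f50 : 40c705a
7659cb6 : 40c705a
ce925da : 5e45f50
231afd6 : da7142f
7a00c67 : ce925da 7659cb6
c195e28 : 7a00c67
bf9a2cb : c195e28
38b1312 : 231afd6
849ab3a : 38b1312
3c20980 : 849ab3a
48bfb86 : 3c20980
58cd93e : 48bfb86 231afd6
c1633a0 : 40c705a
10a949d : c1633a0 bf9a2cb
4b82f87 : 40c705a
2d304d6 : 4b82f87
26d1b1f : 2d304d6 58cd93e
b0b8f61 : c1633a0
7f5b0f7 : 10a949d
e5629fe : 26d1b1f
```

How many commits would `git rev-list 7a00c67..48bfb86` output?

Reachable from 48bfb86: {231afd6, 38b1312, 3c20980, 48bfb86, 849ab3a, da7142f}.
Reachable from 7a00c67: {40c705a, 5e45f50, 7659cb6, 7a00c67, ce925da, da7142f}.
In 48bfb86's history but not 7a00c67's: {231afd6, 38b1312, 3c20980, 48bfb86, 849ab3a} — 5 commits.

5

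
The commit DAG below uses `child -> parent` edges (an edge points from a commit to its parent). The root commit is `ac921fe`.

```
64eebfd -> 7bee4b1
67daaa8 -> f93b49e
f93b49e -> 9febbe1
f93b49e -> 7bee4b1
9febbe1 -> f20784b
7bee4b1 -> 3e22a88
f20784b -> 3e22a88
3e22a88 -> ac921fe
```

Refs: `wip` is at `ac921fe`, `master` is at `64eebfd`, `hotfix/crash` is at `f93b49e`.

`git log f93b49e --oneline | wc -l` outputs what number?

6

Walking parent pointers from f93b49e: reachable set = {3e22a88, 7bee4b1, 9febbe1, ac921fe, f20784b, f93b49e}.
That is 6 commits.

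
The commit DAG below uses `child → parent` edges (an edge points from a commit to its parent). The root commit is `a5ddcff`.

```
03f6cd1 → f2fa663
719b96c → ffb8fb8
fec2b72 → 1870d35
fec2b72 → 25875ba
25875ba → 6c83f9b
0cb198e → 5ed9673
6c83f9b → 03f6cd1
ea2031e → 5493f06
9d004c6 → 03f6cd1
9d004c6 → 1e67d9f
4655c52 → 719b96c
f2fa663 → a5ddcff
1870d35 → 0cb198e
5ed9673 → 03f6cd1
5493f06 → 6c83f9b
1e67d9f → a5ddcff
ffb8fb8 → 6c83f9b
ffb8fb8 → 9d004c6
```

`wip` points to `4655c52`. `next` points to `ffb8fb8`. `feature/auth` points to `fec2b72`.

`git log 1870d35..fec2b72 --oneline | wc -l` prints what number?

3

Reachable from fec2b72: {03f6cd1, 0cb198e, 1870d35, 25875ba, 5ed9673, 6c83f9b, a5ddcff, f2fa663, fec2b72}.
Reachable from 1870d35: {03f6cd1, 0cb198e, 1870d35, 5ed9673, a5ddcff, f2fa663}.
In fec2b72's history but not 1870d35's: {25875ba, 6c83f9b, fec2b72} — 3 commits.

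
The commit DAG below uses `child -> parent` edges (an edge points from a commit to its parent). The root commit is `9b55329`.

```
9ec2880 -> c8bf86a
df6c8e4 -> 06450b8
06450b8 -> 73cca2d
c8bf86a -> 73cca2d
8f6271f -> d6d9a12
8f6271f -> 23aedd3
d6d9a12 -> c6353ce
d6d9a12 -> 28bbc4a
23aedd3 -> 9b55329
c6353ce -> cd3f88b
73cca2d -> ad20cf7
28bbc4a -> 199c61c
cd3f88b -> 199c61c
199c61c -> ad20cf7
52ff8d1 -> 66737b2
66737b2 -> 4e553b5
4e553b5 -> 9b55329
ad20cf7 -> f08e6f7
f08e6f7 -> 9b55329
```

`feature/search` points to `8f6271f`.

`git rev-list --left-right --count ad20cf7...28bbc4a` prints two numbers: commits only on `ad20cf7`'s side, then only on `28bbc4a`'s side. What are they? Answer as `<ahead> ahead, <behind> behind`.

Reachable from ad20cf7: {9b55329, ad20cf7, f08e6f7}.
Reachable from 28bbc4a: {199c61c, 28bbc4a, 9b55329, ad20cf7, f08e6f7}.
Only in ad20cf7's history (ahead): {} — 0.
Only in 28bbc4a's history (behind): {199c61c, 28bbc4a} — 2.

0 ahead, 2 behind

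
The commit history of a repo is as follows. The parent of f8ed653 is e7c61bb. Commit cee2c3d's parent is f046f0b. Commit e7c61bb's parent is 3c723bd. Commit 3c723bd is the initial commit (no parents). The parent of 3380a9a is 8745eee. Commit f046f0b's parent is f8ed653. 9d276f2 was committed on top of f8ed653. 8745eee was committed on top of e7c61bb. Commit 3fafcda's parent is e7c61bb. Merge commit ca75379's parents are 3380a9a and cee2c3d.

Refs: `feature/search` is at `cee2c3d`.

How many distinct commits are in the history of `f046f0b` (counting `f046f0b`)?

4

Walking parent pointers from f046f0b: reachable set = {3c723bd, e7c61bb, f046f0b, f8ed653}.
That is 4 commits.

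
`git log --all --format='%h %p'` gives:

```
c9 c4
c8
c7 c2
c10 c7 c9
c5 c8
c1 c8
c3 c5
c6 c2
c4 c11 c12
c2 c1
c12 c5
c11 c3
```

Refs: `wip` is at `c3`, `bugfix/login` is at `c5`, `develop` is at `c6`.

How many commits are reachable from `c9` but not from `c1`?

6

Reachable from c9: {c11, c12, c3, c4, c5, c8, c9}.
Reachable from c1: {c1, c8}.
In c9's history but not c1's: {c11, c12, c3, c4, c5, c9} — 6 commits.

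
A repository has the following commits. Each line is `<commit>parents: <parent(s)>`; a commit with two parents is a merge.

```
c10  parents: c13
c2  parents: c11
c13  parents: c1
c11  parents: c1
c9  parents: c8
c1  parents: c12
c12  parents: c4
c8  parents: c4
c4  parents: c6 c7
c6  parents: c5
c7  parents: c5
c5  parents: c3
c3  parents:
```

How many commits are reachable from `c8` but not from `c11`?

Reachable from c8: {c3, c4, c5, c6, c7, c8}.
Reachable from c11: {c1, c11, c12, c3, c4, c5, c6, c7}.
In c8's history but not c11's: {c8} — 1 commit.

1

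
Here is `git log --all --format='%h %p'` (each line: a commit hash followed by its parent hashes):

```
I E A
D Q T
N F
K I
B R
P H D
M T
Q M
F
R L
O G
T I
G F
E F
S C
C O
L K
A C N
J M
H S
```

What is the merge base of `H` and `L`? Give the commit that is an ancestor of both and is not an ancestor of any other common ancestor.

C

Ancestors of H: {C, F, G, H, O, S}.
Ancestors of L: {A, C, E, F, G, I, K, L, N, O}.
Common ancestors: {C, F, G, O}.
Among these, C is not an ancestor of any other common ancestor — it is the merge base.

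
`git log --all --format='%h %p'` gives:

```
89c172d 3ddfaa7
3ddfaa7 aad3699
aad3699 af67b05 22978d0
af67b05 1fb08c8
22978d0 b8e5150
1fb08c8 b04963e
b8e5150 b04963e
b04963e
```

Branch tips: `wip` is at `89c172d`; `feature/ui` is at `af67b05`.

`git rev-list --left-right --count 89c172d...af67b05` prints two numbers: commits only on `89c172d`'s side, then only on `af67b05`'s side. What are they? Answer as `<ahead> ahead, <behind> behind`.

5 ahead, 0 behind

Reachable from 89c172d: {1fb08c8, 22978d0, 3ddfaa7, 89c172d, aad3699, af67b05, b04963e, b8e5150}.
Reachable from af67b05: {1fb08c8, af67b05, b04963e}.
Only in 89c172d's history (ahead): {22978d0, 3ddfaa7, 89c172d, aad3699, b8e5150} — 5.
Only in af67b05's history (behind): {} — 0.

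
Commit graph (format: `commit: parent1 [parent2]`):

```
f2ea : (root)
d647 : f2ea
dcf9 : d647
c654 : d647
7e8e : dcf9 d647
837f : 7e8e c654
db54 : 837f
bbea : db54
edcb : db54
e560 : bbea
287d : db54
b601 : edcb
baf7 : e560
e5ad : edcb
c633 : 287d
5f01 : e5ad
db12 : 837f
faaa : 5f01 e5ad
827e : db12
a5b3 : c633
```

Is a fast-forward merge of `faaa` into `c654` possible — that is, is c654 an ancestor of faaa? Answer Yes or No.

A fast-forward from c654 to faaa is possible iff c654 is an ancestor of faaa.
Ancestors of faaa: {5f01, 7e8e, 837f, c654, d647, db54, dcf9, e5ad, edcb, f2ea, faaa}.
c654 is among them, so fast-forward is possible.

Yes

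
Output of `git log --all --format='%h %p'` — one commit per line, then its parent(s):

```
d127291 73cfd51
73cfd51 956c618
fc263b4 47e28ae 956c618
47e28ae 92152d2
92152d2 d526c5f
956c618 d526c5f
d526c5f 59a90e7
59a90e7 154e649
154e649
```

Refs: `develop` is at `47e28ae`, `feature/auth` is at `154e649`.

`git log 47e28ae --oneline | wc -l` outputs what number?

Walking parent pointers from 47e28ae: reachable set = {154e649, 47e28ae, 59a90e7, 92152d2, d526c5f}.
That is 5 commits.

5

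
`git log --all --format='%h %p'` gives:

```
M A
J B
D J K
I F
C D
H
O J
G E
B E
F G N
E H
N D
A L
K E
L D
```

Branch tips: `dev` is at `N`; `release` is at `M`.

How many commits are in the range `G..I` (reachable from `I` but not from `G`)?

Reachable from I: {B, D, E, F, G, H, I, J, K, N}.
Reachable from G: {E, G, H}.
In I's history but not G's: {B, D, F, I, J, K, N} — 7 commits.

7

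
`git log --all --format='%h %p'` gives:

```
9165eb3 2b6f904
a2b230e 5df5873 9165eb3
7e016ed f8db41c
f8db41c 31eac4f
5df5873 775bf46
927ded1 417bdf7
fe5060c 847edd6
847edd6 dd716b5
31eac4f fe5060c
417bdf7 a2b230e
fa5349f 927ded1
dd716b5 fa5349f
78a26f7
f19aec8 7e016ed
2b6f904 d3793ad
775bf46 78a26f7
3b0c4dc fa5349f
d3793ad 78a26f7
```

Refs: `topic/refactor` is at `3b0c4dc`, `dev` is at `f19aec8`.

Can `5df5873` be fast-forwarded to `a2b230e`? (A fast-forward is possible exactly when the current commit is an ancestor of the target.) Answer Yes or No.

Yes

A fast-forward from 5df5873 to a2b230e is possible iff 5df5873 is an ancestor of a2b230e.
Ancestors of a2b230e: {2b6f904, 5df5873, 775bf46, 78a26f7, 9165eb3, a2b230e, d3793ad}.
5df5873 is among them, so fast-forward is possible.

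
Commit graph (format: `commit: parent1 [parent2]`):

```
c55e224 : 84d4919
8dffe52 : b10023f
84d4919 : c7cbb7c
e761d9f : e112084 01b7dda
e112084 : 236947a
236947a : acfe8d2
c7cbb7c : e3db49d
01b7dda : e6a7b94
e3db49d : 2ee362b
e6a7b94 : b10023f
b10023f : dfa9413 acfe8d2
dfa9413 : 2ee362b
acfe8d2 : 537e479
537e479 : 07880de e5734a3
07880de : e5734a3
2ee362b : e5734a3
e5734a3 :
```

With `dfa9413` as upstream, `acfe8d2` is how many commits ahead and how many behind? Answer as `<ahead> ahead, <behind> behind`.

3 ahead, 2 behind

Reachable from acfe8d2: {07880de, 537e479, acfe8d2, e5734a3}.
Reachable from dfa9413: {2ee362b, dfa9413, e5734a3}.
Only in acfe8d2's history (ahead): {07880de, 537e479, acfe8d2} — 3.
Only in dfa9413's history (behind): {2ee362b, dfa9413} — 2.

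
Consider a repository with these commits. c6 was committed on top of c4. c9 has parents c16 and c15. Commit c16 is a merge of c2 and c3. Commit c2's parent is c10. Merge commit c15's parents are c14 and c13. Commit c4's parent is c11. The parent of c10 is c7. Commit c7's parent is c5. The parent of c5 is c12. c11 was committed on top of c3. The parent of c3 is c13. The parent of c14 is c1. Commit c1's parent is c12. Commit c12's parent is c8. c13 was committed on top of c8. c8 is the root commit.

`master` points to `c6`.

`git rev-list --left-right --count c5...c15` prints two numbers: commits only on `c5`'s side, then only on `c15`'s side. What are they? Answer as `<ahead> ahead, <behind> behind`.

Reachable from c5: {c12, c5, c8}.
Reachable from c15: {c1, c12, c13, c14, c15, c8}.
Only in c5's history (ahead): {c5} — 1.
Only in c15's history (behind): {c1, c13, c14, c15} — 4.

1 ahead, 4 behind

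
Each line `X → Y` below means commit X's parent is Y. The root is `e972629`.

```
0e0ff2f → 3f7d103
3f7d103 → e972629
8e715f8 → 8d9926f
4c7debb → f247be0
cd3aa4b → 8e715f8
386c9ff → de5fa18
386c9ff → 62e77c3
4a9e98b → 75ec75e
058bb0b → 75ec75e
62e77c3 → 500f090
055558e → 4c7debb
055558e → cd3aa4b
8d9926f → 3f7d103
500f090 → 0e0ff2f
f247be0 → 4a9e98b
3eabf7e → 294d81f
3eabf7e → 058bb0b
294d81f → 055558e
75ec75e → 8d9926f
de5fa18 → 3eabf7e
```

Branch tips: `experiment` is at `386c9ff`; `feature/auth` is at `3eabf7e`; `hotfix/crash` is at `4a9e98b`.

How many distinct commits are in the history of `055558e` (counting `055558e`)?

Walking parent pointers from 055558e: reachable set = {055558e, 3f7d103, 4a9e98b, 4c7debb, 75ec75e, 8d9926f, 8e715f8, cd3aa4b, e972629, f247be0}.
That is 10 commits.

10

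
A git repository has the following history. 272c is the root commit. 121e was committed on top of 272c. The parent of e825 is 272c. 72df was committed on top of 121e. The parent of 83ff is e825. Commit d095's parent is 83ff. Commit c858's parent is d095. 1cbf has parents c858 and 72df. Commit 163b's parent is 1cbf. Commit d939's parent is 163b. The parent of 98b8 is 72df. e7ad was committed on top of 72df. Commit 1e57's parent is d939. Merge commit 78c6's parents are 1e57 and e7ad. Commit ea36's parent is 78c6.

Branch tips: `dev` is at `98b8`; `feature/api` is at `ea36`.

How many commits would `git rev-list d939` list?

Walking parent pointers from d939: reachable set = {121e, 163b, 1cbf, 272c, 72df, 83ff, c858, d095, d939, e825}.
That is 10 commits.

10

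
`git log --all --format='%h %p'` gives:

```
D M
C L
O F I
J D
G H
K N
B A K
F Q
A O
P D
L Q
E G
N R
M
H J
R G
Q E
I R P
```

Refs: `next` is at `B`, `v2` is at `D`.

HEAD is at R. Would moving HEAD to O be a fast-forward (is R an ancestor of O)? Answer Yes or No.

Yes

A fast-forward from R to O is possible iff R is an ancestor of O.
Ancestors of O: {D, E, F, G, H, I, J, M, O, P, Q, R}.
R is among them, so fast-forward is possible.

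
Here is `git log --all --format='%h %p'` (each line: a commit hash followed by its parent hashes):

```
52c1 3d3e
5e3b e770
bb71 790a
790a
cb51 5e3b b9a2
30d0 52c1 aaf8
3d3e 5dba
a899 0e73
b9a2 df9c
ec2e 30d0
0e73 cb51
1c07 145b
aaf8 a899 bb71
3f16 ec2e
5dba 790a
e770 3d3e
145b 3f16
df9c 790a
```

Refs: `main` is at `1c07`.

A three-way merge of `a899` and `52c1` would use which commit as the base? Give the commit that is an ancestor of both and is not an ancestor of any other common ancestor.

3d3e

Ancestors of a899: {0e73, 3d3e, 5dba, 5e3b, 790a, a899, b9a2, cb51, df9c, e770}.
Ancestors of 52c1: {3d3e, 52c1, 5dba, 790a}.
Common ancestors: {3d3e, 5dba, 790a}.
Among these, 3d3e is not an ancestor of any other common ancestor — it is the merge base.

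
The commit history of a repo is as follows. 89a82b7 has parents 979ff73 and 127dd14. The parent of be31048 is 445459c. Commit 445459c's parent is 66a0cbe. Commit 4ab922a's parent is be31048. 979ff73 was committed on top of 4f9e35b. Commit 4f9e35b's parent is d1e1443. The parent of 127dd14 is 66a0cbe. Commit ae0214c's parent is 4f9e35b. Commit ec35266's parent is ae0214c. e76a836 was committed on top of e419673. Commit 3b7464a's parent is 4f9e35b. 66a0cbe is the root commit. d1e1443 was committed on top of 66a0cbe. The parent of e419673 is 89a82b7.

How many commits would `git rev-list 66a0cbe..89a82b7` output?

Reachable from 89a82b7: {127dd14, 4f9e35b, 66a0cbe, 89a82b7, 979ff73, d1e1443}.
Reachable from 66a0cbe: {66a0cbe}.
In 89a82b7's history but not 66a0cbe's: {127dd14, 4f9e35b, 89a82b7, 979ff73, d1e1443} — 5 commits.

5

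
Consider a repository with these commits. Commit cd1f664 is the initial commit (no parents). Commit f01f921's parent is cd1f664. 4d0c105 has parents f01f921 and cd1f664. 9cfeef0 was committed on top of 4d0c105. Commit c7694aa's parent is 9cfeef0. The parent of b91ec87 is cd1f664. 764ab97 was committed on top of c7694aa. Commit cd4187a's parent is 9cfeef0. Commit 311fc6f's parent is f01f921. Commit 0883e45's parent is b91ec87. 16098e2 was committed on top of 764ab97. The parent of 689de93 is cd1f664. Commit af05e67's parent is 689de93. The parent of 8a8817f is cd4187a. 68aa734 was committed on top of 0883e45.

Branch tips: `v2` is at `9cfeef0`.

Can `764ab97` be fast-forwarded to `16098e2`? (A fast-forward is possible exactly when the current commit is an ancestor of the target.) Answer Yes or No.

Yes

A fast-forward from 764ab97 to 16098e2 is possible iff 764ab97 is an ancestor of 16098e2.
Ancestors of 16098e2: {16098e2, 4d0c105, 764ab97, 9cfeef0, c7694aa, cd1f664, f01f921}.
764ab97 is among them, so fast-forward is possible.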